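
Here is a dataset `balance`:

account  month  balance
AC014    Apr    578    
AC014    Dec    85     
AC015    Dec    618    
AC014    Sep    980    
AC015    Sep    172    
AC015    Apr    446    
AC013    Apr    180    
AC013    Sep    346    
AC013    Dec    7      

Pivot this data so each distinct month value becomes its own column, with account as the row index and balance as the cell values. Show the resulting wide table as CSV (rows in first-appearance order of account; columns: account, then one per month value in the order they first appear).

account,Apr,Dec,Sep
AC014,578,85,980
AC015,446,618,172
AC013,180,7,346

Columns: account plus the 3 distinct month values (Apr, Dec, Sep).
For example, row AC014 column Apr takes balance=578 from the long row (AC014, Apr).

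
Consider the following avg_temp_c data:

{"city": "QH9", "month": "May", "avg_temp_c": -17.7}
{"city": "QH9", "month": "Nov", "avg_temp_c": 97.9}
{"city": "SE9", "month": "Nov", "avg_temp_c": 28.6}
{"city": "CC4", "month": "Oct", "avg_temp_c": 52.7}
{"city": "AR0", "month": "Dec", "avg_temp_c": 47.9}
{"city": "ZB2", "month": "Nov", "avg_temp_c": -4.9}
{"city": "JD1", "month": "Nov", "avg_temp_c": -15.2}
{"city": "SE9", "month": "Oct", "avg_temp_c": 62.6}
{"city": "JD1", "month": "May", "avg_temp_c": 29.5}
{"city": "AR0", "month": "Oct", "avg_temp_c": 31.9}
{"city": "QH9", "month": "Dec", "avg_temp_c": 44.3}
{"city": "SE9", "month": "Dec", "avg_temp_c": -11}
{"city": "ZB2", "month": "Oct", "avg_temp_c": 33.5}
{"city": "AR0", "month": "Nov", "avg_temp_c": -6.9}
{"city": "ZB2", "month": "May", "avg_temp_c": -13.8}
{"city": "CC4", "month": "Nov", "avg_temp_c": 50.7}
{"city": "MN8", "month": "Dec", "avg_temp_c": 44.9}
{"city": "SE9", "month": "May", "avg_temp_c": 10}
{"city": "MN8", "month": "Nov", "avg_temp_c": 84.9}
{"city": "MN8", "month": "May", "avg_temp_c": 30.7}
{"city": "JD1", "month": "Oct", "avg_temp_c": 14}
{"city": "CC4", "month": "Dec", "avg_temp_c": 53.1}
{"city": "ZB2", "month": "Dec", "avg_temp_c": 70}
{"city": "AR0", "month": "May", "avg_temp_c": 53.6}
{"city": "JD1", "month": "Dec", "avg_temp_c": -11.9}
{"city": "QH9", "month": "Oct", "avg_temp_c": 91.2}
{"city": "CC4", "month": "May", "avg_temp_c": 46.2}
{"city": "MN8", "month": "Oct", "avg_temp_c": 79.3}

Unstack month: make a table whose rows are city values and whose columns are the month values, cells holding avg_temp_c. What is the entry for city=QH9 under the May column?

-17.7

Wide layout: rows indexed by city, columns are the 4 distinct month values (May, Nov, Oct, Dec).
Cell (city=QH9, month=May) draws from the long row where city=QH9 and month=May, which has avg_temp_c=-17.7.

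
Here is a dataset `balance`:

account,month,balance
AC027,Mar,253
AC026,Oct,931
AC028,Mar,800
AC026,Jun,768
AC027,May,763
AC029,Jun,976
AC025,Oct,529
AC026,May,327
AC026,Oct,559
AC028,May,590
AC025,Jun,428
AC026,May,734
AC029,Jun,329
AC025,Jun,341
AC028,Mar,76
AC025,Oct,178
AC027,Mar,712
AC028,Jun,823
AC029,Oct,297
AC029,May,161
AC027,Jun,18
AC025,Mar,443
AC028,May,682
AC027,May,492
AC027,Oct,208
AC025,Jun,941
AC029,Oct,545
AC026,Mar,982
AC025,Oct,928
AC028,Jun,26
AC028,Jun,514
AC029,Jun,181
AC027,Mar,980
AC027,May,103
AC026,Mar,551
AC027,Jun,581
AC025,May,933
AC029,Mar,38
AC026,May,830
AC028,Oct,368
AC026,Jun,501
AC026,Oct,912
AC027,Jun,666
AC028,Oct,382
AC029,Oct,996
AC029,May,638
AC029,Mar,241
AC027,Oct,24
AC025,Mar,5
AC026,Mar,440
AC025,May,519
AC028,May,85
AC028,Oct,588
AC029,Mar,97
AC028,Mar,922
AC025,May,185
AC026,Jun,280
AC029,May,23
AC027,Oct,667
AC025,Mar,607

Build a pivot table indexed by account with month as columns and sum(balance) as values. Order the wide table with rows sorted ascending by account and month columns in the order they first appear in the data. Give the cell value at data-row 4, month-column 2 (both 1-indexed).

1338

With rows sorted ascending by account, row 4 is account=AC028. month columns in first-appearance order: Mar, Oct, Jun, May; column 2 is Oct.
Long rows with account=AC028, month=Oct: 368 + 382 + 588 = 1338.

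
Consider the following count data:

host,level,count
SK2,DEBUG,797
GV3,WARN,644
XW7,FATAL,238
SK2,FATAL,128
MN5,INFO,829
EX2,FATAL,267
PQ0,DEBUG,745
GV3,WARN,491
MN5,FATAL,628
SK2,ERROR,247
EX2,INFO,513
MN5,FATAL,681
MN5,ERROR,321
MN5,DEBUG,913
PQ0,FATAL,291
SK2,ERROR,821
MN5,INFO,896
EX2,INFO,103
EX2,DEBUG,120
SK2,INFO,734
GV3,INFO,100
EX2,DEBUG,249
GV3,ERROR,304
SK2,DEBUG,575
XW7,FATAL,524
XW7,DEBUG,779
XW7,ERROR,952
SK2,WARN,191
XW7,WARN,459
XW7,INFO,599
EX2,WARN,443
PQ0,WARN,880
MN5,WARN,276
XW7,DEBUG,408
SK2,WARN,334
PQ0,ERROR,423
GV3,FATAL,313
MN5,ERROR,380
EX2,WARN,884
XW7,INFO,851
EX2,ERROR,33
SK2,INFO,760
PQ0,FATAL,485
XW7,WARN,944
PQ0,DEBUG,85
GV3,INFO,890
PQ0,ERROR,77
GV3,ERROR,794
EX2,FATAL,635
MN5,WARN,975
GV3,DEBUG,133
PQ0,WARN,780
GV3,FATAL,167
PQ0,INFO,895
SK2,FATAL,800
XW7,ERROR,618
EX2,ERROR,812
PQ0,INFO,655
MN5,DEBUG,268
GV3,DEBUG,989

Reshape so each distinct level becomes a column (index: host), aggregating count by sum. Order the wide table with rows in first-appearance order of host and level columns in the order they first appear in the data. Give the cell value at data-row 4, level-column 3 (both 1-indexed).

1309

With rows in first-appearance order of host, row 4 is host=MN5. level columns in first-appearance order: DEBUG, WARN, FATAL, INFO, ERROR; column 3 is FATAL.
Long rows with host=MN5, level=FATAL: 628 + 681 = 1309.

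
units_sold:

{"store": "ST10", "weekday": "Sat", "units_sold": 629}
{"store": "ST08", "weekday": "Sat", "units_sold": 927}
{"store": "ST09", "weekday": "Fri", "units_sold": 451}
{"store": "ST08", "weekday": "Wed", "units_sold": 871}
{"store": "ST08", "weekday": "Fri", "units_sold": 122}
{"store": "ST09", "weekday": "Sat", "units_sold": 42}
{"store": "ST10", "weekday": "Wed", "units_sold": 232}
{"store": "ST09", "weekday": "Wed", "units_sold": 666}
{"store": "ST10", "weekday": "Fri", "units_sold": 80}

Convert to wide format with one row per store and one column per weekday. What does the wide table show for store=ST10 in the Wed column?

232

Wide layout: rows indexed by store, columns are the 3 distinct weekday values (Sat, Fri, Wed).
Cell (store=ST10, weekday=Wed) draws from the long row where store=ST10 and weekday=Wed, which has units_sold=232.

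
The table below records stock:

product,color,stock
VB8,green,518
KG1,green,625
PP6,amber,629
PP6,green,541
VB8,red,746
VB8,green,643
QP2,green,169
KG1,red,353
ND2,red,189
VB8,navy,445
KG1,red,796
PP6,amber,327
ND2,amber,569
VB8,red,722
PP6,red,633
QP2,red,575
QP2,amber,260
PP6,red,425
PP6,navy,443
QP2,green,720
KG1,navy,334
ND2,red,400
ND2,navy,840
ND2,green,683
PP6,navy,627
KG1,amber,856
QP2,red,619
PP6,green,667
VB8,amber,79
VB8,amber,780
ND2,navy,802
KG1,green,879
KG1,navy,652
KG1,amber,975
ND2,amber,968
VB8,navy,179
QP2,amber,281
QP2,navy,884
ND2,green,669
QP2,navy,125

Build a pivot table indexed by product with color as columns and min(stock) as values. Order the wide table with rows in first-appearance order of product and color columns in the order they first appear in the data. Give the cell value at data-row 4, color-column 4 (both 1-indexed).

With rows in first-appearance order of product, row 4 is product=QP2. color columns in first-appearance order: green, amber, red, navy; column 4 is navy.
Long rows with product=QP2, color=navy: min(884, 125) = 125.

125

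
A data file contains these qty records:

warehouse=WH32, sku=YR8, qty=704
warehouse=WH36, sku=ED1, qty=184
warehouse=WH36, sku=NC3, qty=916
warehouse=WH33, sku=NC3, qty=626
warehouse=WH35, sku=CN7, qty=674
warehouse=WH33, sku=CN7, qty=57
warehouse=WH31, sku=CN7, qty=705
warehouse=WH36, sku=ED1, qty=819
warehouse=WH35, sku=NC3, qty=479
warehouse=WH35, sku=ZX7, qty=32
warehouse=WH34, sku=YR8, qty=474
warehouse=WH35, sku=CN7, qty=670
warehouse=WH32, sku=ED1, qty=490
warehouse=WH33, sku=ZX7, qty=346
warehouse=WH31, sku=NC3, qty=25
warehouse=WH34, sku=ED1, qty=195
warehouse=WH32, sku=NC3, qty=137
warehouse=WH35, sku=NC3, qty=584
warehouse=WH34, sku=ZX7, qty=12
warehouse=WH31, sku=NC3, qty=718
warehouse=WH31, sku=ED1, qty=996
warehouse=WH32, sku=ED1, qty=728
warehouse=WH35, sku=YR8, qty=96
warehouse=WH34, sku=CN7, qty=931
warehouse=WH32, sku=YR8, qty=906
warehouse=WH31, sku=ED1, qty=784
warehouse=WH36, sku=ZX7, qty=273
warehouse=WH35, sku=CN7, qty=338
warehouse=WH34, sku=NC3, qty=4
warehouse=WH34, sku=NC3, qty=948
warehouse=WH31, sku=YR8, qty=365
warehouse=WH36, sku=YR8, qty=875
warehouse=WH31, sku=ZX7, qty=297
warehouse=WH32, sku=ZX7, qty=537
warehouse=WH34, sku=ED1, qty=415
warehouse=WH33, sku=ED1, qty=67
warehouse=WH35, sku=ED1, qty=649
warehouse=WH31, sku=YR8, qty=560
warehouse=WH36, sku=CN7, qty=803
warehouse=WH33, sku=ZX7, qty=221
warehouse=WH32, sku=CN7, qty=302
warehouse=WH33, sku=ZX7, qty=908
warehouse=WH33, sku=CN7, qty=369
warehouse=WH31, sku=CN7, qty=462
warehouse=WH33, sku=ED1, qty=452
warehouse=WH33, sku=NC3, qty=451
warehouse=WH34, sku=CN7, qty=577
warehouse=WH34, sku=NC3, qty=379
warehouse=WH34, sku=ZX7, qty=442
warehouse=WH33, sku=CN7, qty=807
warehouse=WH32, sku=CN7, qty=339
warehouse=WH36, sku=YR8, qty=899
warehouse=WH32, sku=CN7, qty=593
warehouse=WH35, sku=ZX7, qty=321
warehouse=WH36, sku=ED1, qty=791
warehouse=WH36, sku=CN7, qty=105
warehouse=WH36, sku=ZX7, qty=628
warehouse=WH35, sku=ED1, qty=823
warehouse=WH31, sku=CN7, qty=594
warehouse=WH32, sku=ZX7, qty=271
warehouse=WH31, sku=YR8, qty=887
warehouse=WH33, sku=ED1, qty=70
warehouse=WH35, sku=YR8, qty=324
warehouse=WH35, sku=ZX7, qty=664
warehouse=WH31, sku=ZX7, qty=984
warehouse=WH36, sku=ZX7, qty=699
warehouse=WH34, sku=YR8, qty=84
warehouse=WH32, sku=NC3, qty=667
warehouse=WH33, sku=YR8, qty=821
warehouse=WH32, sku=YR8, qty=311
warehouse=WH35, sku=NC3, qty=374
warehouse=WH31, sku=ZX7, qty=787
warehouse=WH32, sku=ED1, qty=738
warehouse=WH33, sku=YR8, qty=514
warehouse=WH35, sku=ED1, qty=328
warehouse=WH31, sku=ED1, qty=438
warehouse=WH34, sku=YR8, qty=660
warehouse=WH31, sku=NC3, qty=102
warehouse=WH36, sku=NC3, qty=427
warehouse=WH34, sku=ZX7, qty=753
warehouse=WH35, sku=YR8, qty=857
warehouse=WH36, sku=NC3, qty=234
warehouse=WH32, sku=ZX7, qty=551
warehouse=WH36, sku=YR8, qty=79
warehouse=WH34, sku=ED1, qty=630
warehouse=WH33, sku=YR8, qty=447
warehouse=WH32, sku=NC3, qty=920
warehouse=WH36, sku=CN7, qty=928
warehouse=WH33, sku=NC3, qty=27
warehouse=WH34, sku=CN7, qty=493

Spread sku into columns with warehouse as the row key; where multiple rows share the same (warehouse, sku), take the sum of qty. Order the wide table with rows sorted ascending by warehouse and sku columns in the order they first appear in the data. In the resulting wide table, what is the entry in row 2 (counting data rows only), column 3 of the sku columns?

With rows sorted ascending by warehouse, row 2 is warehouse=WH32. sku columns in first-appearance order: YR8, ED1, NC3, CN7, ZX7; column 3 is NC3.
Long rows with warehouse=WH32, sku=NC3: 137 + 667 + 920 = 1724.

1724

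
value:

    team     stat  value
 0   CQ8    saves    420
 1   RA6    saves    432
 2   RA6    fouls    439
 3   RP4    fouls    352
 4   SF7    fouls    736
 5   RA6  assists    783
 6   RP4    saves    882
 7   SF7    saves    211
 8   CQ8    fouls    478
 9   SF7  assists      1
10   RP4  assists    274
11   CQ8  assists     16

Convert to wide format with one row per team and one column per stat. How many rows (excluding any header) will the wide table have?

4 distinct team values → 4 rows.

4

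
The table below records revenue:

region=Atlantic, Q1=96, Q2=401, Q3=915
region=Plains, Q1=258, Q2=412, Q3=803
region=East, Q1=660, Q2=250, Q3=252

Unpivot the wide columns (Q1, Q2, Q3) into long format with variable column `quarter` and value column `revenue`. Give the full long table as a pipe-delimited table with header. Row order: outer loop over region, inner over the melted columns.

Each (region, column) pair becomes one row: 3 × 3 = 9 rows.
For example, (Atlantic, Q1) → revenue=96.

| region | quarter | revenue |
| Atlantic | Q1 | 96 |
| Atlantic | Q2 | 401 |
| Atlantic | Q3 | 915 |
| Plains | Q1 | 258 |
| Plains | Q2 | 412 |
| Plains | Q3 | 803 |
| East | Q1 | 660 |
| East | Q2 | 250 |
| East | Q3 | 252 |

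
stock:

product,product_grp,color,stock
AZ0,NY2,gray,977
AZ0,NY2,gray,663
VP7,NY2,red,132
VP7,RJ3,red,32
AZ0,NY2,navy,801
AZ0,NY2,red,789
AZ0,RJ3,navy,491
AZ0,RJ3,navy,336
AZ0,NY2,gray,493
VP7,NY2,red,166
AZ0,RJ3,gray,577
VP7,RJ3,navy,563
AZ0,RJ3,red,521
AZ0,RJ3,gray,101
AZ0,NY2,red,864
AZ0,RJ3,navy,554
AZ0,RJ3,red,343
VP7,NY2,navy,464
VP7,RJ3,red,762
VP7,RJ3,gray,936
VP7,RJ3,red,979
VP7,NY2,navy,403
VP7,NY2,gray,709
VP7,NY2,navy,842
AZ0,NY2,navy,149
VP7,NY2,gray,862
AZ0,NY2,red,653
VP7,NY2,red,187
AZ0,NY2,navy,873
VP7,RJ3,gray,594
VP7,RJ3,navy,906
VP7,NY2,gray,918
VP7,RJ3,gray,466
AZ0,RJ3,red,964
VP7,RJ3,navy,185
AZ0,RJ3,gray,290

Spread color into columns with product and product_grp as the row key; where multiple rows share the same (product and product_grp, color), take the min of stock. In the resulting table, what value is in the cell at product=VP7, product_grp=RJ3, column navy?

Rows with product=VP7, product_grp=RJ3 and color=navy: stock values are 563, 906, 185.
min(563, 906, 185) = 185.

185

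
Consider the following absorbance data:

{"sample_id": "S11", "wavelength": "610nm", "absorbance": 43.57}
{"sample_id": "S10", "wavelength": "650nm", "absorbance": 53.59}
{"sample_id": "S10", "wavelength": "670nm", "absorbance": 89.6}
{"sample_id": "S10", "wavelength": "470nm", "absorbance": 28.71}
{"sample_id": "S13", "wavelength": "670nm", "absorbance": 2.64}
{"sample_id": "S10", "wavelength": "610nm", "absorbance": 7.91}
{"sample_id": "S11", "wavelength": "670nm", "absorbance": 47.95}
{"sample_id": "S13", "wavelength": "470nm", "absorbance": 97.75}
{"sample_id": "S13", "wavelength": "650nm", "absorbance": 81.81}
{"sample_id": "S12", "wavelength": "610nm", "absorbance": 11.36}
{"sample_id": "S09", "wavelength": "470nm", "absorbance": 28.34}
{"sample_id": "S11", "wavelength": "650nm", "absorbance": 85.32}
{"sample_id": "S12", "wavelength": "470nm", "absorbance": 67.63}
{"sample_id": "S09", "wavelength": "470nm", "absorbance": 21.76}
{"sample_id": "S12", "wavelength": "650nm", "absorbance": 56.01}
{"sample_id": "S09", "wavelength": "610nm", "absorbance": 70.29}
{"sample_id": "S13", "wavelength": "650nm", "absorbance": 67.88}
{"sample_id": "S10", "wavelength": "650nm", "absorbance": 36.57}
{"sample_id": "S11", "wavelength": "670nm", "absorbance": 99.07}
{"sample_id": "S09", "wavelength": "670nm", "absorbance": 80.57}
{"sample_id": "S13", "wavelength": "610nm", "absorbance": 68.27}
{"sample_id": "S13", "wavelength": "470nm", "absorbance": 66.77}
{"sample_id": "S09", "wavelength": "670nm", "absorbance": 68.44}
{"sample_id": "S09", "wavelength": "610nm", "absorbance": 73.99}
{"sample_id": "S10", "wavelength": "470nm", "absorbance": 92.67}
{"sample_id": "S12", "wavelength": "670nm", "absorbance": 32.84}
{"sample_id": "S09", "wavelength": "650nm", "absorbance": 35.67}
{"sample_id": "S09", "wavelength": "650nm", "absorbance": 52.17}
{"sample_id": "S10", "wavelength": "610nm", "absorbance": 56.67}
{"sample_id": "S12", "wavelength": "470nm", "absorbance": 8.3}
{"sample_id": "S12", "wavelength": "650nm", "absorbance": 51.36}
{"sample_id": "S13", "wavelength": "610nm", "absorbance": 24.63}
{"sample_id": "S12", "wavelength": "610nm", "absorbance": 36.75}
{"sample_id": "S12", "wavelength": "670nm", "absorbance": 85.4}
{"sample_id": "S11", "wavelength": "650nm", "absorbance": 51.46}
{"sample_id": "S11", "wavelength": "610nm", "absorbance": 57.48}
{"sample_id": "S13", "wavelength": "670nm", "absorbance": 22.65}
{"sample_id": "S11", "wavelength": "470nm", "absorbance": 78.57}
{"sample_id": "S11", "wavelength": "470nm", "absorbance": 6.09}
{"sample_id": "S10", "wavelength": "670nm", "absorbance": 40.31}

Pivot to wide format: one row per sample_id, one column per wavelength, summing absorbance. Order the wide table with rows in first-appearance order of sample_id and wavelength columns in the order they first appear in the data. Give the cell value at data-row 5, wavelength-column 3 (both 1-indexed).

With rows in first-appearance order of sample_id, row 5 is sample_id=S09. wavelength columns in first-appearance order: 610nm, 650nm, 670nm, 470nm; column 3 is 670nm.
Long rows with sample_id=S09, wavelength=670nm: 80.57 + 68.44 = 149.01.

149.01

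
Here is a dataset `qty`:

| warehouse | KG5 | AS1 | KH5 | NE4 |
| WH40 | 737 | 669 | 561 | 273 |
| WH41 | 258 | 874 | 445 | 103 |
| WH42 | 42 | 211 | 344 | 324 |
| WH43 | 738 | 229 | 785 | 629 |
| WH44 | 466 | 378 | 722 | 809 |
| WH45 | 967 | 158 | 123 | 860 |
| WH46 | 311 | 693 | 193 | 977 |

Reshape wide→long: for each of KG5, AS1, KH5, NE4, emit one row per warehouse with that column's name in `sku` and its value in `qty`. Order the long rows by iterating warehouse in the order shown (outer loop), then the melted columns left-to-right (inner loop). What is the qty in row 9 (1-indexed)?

28 rows total (7 × 4). Row 9: index ⌊(9-1)/4⌋ = 2 into warehouse → WH42; (9-1) mod 4 = 0 into the melted columns → KG5.
So row 9 is (WH42, KG5, 42); qty = 42.

42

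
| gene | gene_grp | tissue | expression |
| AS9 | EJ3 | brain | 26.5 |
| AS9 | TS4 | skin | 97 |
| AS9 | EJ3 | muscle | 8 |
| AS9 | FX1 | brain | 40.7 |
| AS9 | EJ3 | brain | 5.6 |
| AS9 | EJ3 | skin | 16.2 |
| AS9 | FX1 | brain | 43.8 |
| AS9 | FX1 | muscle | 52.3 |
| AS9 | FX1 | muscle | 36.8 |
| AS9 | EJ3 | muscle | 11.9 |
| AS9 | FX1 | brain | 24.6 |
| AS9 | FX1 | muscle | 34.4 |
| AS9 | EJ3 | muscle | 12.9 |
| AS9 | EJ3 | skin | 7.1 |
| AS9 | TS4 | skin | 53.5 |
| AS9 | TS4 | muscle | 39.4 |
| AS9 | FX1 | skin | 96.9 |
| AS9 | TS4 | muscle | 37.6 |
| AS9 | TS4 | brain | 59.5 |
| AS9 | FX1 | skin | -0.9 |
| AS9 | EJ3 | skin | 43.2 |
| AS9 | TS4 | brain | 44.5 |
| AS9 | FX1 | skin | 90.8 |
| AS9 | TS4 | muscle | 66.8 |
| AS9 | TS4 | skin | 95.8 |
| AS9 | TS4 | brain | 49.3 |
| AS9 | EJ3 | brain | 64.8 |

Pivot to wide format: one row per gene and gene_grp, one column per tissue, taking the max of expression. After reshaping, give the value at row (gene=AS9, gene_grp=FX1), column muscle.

52.3

Rows with gene=AS9, gene_grp=FX1 and tissue=muscle: expression values are 52.3, 36.8, 34.4.
max(52.3, 36.8, 34.4) = 52.3.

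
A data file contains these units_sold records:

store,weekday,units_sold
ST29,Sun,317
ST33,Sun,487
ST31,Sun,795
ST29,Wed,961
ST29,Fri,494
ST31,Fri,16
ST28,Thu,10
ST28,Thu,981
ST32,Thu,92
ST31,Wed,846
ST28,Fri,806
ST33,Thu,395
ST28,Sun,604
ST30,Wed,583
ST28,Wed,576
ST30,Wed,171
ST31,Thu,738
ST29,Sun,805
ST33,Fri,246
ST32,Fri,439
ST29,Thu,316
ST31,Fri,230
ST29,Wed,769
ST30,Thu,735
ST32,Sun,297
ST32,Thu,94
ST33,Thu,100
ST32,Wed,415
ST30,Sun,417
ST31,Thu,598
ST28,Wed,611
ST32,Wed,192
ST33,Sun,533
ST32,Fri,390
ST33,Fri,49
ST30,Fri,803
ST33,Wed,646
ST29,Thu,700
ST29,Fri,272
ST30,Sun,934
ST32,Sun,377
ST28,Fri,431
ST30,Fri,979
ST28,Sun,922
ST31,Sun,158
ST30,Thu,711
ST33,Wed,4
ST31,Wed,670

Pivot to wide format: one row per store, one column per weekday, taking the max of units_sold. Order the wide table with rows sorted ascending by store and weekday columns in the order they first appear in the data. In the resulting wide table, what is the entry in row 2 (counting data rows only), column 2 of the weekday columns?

961

With rows sorted ascending by store, row 2 is store=ST29. weekday columns in first-appearance order: Sun, Wed, Fri, Thu; column 2 is Wed.
Long rows with store=ST29, weekday=Wed: max(961, 769) = 961.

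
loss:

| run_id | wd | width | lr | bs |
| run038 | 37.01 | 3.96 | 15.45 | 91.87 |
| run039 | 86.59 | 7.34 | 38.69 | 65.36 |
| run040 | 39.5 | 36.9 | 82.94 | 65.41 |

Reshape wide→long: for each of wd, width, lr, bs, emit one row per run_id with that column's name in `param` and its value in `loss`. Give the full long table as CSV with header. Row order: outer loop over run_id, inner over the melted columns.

run_id,param,loss
run038,wd,37.01
run038,width,3.96
run038,lr,15.45
run038,bs,91.87
run039,wd,86.59
run039,width,7.34
run039,lr,38.69
run039,bs,65.36
run040,wd,39.5
run040,width,36.9
run040,lr,82.94
run040,bs,65.41

Each (run_id, column) pair becomes one row: 3 × 4 = 12 rows.
For example, (run038, wd) → loss=37.01.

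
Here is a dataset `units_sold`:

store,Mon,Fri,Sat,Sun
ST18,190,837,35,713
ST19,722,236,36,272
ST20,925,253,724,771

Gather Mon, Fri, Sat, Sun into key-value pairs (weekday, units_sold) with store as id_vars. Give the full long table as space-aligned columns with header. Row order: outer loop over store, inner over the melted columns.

Each (store, column) pair becomes one row: 3 × 4 = 12 rows.
For example, (ST18, Mon) → units_sold=190.

store  weekday  units_sold
ST18   Mon      190       
ST18   Fri      837       
ST18   Sat      35        
ST18   Sun      713       
ST19   Mon      722       
ST19   Fri      236       
ST19   Sat      36        
ST19   Sun      272       
ST20   Mon      925       
ST20   Fri      253       
ST20   Sat      724       
ST20   Sun      771       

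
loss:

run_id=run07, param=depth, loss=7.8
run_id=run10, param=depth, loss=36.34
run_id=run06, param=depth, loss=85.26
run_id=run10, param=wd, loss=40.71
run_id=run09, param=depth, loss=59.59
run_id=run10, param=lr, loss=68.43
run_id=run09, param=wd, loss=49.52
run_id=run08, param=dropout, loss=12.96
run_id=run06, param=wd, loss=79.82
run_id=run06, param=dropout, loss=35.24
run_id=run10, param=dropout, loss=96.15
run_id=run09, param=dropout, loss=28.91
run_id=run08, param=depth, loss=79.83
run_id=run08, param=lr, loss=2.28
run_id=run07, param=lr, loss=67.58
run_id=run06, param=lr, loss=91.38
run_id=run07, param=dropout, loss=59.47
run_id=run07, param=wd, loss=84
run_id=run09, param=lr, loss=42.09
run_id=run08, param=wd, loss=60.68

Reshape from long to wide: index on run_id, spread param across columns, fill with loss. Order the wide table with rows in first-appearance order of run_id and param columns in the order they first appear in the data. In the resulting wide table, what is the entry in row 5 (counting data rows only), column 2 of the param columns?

60.68

With rows in first-appearance order of run_id, row 5 is run_id=run08. param columns in first-appearance order: depth, wd, lr, dropout; column 2 is wd.
Long rows with run_id=run08, param=wd: loss = 60.68.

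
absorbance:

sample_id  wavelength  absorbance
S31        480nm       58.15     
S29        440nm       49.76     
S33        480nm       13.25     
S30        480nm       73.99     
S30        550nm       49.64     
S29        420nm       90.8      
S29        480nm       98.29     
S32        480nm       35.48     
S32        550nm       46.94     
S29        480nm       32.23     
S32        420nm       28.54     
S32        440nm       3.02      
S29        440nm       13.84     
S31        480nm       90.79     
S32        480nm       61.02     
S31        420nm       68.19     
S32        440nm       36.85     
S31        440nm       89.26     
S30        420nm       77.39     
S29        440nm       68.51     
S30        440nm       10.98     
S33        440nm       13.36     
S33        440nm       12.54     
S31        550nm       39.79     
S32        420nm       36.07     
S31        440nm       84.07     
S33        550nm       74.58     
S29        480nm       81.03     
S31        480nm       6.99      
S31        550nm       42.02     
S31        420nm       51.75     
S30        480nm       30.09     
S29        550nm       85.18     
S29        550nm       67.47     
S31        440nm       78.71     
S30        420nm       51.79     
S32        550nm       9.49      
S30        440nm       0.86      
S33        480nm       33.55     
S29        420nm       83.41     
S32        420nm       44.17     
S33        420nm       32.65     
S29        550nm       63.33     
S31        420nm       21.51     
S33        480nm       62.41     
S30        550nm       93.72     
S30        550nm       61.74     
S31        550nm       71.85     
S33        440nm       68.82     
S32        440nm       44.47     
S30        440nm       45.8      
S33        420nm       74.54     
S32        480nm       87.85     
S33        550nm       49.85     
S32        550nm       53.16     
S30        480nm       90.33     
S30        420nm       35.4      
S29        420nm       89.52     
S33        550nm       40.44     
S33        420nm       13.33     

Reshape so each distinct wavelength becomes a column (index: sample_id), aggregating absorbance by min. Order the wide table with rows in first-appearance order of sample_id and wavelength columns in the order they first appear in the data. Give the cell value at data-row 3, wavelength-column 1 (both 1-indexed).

With rows in first-appearance order of sample_id, row 3 is sample_id=S33. wavelength columns in first-appearance order: 480nm, 440nm, 550nm, 420nm; column 1 is 480nm.
Long rows with sample_id=S33, wavelength=480nm: min(13.25, 33.55, 62.41) = 13.25.

13.25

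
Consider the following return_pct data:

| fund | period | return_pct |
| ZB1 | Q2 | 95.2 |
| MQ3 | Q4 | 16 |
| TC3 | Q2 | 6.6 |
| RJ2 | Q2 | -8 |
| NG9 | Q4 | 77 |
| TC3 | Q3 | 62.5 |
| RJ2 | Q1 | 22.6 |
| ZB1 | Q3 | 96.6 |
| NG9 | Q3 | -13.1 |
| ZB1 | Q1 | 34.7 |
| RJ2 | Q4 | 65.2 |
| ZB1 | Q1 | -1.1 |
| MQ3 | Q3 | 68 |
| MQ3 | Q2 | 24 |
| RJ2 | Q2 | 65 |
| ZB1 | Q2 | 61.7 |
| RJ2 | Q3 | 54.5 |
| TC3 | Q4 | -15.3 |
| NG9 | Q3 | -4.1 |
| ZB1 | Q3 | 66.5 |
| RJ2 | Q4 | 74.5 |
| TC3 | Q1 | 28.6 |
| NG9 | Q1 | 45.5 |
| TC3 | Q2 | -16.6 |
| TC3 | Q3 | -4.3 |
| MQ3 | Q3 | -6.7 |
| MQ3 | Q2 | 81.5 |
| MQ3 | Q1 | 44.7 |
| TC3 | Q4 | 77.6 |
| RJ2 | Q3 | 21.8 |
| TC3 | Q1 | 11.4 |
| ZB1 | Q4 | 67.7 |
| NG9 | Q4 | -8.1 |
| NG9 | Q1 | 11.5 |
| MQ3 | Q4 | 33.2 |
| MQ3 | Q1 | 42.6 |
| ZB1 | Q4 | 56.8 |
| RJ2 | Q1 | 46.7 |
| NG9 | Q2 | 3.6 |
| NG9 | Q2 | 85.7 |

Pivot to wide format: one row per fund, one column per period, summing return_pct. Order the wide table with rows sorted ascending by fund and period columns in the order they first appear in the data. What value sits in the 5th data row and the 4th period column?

33.6

With rows sorted ascending by fund, row 5 is fund=ZB1. period columns in first-appearance order: Q2, Q4, Q3, Q1; column 4 is Q1.
Long rows with fund=ZB1, period=Q1: 34.7 + -1.1 = 33.6.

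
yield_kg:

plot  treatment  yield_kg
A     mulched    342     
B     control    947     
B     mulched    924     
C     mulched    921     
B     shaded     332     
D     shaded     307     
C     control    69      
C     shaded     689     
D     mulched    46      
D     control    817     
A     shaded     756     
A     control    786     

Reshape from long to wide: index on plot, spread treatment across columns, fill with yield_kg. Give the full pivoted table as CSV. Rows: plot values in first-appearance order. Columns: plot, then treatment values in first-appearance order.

Columns: plot plus the 3 distinct treatment values (mulched, control, shaded).
For example, row A column mulched takes yield_kg=342 from the long row (A, mulched).

plot,mulched,control,shaded
A,342,786,756
B,924,947,332
C,921,69,689
D,46,817,307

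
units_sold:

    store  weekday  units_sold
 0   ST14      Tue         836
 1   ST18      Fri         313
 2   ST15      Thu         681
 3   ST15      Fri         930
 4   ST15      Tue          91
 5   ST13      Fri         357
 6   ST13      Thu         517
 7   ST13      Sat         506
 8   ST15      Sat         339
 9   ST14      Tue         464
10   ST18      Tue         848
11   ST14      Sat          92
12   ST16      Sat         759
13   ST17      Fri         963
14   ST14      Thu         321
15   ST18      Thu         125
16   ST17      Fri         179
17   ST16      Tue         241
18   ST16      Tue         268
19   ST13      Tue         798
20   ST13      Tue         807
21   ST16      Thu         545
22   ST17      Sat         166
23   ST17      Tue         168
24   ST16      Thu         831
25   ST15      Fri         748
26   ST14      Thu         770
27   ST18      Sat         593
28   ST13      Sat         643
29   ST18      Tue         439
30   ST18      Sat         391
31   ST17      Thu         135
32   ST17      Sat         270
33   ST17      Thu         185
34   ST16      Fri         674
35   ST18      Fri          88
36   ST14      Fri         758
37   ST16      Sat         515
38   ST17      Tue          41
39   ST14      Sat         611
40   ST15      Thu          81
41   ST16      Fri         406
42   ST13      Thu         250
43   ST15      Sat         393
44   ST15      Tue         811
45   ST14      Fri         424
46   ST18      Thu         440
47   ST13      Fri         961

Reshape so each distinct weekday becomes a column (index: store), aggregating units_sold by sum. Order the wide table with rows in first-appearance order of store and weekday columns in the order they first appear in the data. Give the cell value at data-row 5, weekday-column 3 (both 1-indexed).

With rows in first-appearance order of store, row 5 is store=ST16. weekday columns in first-appearance order: Tue, Fri, Thu, Sat; column 3 is Thu.
Long rows with store=ST16, weekday=Thu: 545 + 831 = 1376.

1376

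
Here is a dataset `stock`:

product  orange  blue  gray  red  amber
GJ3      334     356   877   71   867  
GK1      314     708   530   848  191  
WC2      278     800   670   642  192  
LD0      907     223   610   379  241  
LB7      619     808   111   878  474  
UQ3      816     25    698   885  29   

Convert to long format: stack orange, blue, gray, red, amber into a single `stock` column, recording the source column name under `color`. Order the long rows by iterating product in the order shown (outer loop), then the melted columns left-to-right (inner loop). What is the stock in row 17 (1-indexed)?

30 rows total (6 × 5). Row 17: index ⌊(17-1)/5⌋ = 3 into product → LD0; (17-1) mod 5 = 1 into the melted columns → blue.
So row 17 is (LD0, blue, 223); stock = 223.

223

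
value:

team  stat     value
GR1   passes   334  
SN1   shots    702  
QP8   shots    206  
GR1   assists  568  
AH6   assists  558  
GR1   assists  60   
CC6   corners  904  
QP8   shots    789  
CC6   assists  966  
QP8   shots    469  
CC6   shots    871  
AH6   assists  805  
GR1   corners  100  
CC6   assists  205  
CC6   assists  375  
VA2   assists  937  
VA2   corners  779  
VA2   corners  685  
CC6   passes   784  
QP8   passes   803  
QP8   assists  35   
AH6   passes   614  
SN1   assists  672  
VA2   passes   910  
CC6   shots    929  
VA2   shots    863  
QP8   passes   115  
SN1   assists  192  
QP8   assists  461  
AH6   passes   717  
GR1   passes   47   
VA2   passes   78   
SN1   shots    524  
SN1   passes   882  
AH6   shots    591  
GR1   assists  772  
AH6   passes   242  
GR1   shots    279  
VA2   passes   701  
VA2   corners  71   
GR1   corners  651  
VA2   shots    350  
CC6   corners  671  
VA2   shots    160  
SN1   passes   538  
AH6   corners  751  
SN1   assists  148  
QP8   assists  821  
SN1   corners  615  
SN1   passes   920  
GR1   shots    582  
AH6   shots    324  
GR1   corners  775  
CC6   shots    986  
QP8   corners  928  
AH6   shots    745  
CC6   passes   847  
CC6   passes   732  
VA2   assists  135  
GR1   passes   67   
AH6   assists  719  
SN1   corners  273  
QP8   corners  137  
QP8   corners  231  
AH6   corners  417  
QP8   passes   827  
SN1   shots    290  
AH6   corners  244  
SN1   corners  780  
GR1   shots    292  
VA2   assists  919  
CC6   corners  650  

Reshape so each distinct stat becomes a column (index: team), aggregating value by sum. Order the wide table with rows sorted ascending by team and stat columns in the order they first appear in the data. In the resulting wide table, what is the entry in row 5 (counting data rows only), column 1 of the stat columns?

With rows sorted ascending by team, row 5 is team=SN1. stat columns in first-appearance order: passes, shots, assists, corners; column 1 is passes.
Long rows with team=SN1, stat=passes: 882 + 538 + 920 = 2340.

2340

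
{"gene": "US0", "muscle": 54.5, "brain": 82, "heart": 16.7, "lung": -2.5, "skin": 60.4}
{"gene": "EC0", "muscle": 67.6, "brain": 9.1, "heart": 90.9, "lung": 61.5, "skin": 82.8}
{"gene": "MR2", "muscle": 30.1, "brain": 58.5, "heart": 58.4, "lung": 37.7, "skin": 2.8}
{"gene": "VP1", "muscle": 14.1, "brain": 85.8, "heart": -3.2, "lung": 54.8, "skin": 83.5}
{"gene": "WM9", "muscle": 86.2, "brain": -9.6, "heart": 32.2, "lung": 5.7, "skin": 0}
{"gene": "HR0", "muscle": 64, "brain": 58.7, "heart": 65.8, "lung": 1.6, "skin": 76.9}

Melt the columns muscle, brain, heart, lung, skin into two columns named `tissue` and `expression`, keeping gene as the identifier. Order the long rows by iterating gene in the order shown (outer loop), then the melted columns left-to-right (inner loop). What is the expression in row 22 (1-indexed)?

30 rows total (6 × 5). Row 22: index ⌊(22-1)/5⌋ = 4 into gene → WM9; (22-1) mod 5 = 1 into the melted columns → brain.
So row 22 is (WM9, brain, -9.6); expression = -9.6.

-9.6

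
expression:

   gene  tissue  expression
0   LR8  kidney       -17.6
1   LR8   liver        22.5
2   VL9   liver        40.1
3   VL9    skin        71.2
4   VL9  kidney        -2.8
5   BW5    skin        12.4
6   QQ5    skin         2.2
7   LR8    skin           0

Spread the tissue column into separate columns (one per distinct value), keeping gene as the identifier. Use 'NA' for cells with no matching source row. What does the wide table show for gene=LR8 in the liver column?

The long row with gene=LR8, tissue=liver has expression=22.5.

22.5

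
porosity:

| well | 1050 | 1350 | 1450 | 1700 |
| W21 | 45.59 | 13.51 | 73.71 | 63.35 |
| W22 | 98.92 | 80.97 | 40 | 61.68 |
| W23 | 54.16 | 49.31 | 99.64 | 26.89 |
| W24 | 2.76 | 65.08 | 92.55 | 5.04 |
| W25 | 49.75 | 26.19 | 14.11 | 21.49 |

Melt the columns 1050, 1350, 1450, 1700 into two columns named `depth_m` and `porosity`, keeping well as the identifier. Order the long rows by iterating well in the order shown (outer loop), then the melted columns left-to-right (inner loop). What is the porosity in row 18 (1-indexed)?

26.19

20 rows total (5 × 4). Row 18: index ⌊(18-1)/4⌋ = 4 into well → W25; (18-1) mod 4 = 1 into the melted columns → 1350.
So row 18 is (W25, 1350, 26.19); porosity = 26.19.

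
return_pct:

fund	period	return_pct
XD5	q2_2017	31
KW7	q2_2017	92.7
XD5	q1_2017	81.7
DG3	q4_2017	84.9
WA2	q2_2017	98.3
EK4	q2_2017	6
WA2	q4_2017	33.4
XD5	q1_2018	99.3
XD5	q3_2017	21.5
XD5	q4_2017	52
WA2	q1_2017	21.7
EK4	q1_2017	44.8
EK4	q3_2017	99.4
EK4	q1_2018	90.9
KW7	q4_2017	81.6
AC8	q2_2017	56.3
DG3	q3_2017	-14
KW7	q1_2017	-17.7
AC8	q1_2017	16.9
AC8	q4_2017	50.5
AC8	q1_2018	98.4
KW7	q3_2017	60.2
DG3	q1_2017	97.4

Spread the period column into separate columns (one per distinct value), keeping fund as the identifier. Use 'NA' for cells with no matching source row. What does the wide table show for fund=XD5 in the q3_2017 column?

The long row with fund=XD5, period=q3_2017 has return_pct=21.5.

21.5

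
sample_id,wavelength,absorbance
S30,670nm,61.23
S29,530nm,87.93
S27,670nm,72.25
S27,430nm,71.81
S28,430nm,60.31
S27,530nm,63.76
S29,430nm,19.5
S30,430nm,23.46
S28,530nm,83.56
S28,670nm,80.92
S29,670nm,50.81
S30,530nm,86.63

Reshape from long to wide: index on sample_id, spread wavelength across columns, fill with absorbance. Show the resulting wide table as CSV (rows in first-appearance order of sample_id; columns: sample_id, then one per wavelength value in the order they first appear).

Columns: sample_id plus the 3 distinct wavelength values (670nm, 530nm, 430nm).
For example, row S30 column 670nm takes absorbance=61.23 from the long row (S30, 670nm).

sample_id,670nm,530nm,430nm
S30,61.23,86.63,23.46
S29,50.81,87.93,19.5
S27,72.25,63.76,71.81
S28,80.92,83.56,60.31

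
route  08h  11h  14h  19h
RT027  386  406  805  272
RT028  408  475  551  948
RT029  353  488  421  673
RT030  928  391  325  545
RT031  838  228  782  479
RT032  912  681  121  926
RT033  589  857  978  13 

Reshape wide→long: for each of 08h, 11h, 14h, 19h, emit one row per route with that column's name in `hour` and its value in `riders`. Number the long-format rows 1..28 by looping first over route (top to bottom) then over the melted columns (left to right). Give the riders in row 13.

928

28 rows total (7 × 4). Row 13: index ⌊(13-1)/4⌋ = 3 into route → RT030; (13-1) mod 4 = 0 into the melted columns → 08h.
So row 13 is (RT030, 08h, 928); riders = 928.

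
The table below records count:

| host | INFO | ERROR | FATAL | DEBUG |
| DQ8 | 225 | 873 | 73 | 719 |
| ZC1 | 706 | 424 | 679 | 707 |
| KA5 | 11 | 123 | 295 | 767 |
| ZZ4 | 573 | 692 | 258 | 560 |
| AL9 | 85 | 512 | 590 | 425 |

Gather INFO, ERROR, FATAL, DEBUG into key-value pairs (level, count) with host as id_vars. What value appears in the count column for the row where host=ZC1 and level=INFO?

Unpivoting turns each (host, wide-column) pair into one long row.
The wide cell at row ZC1, column INFO holds 706, so the long row (ZC1, INFO) has count=706.

706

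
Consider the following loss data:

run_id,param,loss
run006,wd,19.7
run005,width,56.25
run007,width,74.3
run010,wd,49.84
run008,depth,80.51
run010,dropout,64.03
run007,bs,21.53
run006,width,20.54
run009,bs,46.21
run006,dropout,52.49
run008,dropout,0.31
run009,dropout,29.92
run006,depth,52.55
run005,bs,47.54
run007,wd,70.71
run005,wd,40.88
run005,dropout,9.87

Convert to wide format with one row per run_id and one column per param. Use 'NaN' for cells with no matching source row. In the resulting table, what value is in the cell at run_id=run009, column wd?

No long-format row has run_id=run009 and param=wd, so the cell is NaN.

NaN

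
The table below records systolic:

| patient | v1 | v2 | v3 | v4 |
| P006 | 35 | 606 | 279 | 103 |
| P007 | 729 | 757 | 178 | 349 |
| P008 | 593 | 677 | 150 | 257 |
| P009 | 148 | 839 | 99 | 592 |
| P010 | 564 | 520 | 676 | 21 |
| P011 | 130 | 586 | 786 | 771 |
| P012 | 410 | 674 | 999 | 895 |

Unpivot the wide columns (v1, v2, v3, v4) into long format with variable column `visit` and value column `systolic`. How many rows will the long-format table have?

28

7 patient values × 4 melted columns = 28 rows.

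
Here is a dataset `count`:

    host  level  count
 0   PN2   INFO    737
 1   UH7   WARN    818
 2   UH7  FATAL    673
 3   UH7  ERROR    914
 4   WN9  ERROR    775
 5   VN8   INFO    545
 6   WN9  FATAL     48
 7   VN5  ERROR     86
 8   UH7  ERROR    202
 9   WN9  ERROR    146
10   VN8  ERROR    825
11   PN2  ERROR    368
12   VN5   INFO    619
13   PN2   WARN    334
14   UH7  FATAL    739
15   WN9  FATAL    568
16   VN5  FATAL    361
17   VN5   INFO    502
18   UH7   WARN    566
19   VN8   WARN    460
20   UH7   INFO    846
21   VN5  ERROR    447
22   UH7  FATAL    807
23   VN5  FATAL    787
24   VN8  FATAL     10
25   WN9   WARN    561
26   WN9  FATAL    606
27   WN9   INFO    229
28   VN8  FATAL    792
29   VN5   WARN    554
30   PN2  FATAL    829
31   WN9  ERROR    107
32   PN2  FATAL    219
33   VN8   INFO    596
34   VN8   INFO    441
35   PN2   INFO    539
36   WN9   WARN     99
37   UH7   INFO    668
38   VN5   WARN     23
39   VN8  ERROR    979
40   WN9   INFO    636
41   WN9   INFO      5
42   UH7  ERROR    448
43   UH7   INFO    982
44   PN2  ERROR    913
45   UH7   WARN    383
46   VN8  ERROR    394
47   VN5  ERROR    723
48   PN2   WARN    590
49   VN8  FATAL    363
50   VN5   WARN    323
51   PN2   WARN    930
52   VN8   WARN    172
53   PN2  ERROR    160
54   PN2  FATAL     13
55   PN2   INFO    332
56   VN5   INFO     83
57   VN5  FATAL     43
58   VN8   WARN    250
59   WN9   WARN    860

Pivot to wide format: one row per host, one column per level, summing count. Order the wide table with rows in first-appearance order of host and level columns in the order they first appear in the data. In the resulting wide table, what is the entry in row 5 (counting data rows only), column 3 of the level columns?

1191

With rows in first-appearance order of host, row 5 is host=VN5. level columns in first-appearance order: INFO, WARN, FATAL, ERROR; column 3 is FATAL.
Long rows with host=VN5, level=FATAL: 361 + 787 + 43 = 1191.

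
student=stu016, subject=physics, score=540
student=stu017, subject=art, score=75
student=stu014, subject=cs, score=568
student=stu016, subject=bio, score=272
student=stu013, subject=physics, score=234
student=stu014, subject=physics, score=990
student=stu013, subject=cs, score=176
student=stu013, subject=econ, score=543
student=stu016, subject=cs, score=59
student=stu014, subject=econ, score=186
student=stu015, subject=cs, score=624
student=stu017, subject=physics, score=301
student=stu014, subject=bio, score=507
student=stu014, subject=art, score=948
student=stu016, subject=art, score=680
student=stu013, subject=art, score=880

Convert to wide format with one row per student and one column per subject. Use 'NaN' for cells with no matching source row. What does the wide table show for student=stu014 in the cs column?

568

The long row with student=stu014, subject=cs has score=568.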